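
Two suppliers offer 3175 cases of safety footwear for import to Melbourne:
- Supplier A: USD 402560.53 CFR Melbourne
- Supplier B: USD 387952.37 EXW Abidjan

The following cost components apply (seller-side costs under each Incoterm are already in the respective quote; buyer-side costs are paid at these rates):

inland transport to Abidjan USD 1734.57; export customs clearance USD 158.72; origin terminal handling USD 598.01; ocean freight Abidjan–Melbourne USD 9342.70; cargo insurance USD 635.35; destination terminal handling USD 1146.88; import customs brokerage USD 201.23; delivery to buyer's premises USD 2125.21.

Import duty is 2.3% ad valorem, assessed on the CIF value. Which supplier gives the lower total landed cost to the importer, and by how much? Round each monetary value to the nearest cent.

Supplier A (CFR):
CIF value = CFR price + insurance = 402560.53 + 635.35 = 403195.88
Import duty = 403195.88 × 2.3% = 9273.51
Buyer bears (A): 635.35 + 1146.88 + 201.23 + 2125.21 = 4108.67
Landed cost (A) = invoice 402560.53 + 4108.67 + duty 9273.51 = 415942.71
Supplier B (EXW):
CIF value = EXW price + inland to port + export clearance + origin terminal + freight + insurance = 387952.37 + 1734.57 + 158.72 + 598.01 + 9342.70 + 635.35 = 400421.72
Import duty = 400421.72 × 2.3% = 9209.70
Buyer bears (B): 1734.57 + 158.72 + 598.01 + 9342.70 + 635.35 + 1146.88 + 201.23 + 2125.21 = 15942.67
Landed cost (B) = invoice 387952.37 + 15942.67 + duty 9209.70 = 413104.74
Difference = |415942.71 − 413104.74| = 2837.97

Supplier B is cheaper by USD 2837.97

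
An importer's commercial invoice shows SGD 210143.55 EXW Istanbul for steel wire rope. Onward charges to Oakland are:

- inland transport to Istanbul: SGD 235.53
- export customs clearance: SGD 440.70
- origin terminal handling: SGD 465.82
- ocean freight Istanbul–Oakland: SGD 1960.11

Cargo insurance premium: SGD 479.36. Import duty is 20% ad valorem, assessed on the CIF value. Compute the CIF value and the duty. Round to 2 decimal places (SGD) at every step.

CIF value: SGD 213725.07; import duty: SGD 42745.01

CIF = EXW price + pre-shipment costs + freight + insurance
CIF = 210143.55 + 235.53 + 440.70 + 465.82 + 1960.11 + 479.36 = 213725.07
Import duty = 213725.07 × 20% = 42745.01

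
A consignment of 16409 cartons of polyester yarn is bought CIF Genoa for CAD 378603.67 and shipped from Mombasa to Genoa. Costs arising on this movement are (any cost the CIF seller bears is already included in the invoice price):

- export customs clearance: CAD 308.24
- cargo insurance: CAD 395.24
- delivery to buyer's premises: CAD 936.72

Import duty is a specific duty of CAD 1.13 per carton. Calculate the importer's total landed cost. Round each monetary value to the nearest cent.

CIF: the seller pays costs through ocean freight and marine insurance to the destination port.
Already in the invoice (seller's account under CIF): export clearance, insurance — exclude.
The CIF price already equals the CIF value: 378603.67
Import duty = 16409 × 1.13 = 18542.17
Buyer bears: delivery 936.72 + duty 18542.17 = 19478.89
Landed cost = invoice 378603.67 + 19478.89 = 398082.56

Total landed cost: CAD 398082.56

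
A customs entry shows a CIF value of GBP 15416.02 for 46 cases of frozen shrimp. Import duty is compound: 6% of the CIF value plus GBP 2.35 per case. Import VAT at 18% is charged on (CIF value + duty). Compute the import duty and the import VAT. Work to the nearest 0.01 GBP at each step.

Import duty: GBP 1033.06; import VAT: GBP 2960.83

Ad valorem component: 15416.02 × 6% = 924.96
Specific component: 46 × 2.35 = 108.10
Import duty = 924.96 + 108.10 = 1033.06
VAT base = CIF + duty = 15416.02 + 1033.06 = 16449.08
Import VAT = 16449.08 × 18% = 2960.83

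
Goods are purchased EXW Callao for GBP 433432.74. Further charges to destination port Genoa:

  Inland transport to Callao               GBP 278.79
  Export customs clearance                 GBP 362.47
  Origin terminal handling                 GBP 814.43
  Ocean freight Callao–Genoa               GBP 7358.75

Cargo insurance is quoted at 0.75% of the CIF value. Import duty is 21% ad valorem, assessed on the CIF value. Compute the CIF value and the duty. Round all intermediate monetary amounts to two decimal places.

Let C be the CIF value. C = EXW price + pre-shipment costs + freight + 0.75% × C
C − 0.75% × C = 433432.74 + 278.79 + 362.47 + 814.43 + 7358.75
0.9925 × C = 442247.18
C = 442247.18 / 0.9925 = 445589.10
Insurance premium = 0.75% × 445589.10 = 3341.92
Import duty = 445589.10 × 21% = 93573.71

CIF value: GBP 445589.10; import duty: GBP 93573.71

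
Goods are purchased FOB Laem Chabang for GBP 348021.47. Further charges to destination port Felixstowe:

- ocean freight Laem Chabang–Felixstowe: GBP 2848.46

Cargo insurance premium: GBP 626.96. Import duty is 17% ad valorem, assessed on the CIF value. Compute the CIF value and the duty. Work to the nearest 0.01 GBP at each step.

CIF = FOB price + freight + insurance
CIF = 348021.47 + 2848.46 + 626.96 = 351496.89
Import duty = 351496.89 × 17% = 59754.47

CIF value: GBP 351496.89; import duty: GBP 59754.47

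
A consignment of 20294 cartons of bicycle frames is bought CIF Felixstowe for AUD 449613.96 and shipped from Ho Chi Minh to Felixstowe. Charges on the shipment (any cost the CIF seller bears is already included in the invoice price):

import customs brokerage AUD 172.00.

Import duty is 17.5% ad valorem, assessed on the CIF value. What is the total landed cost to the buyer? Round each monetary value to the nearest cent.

CIF: the seller pays costs through ocean freight and marine insurance to the destination port.
The CIF price already equals the CIF value: 449613.96
Import duty = 449613.96 × 17.5% = 78682.44
Buyer bears: brokerage 172.00 + duty 78682.44 = 78854.44
Landed cost = invoice 449613.96 + 78854.44 = 528468.40

Total landed cost: AUD 528468.40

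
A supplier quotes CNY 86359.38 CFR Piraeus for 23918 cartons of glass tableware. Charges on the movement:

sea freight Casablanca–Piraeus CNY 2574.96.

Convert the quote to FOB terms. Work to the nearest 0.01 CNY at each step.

From CFR to FOB, the seller no longer bears: freight.
FOB price = 86359.38 − 2574.96 = 83784.42

FOB price: CNY 83784.42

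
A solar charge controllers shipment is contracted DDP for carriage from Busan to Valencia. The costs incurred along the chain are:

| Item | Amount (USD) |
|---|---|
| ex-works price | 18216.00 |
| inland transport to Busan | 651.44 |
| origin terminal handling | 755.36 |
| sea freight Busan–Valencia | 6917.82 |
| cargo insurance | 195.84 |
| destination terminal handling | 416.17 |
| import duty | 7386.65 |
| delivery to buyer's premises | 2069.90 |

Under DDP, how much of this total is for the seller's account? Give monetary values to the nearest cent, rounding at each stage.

Seller's account: USD 36609.18

DDP: the seller bears all costs including import duty.
Seller's account: goods 18216.00 + inland to port 651.44 + origin terminal 755.36 + freight 6917.82 + insurance 195.84 + destination terminal 416.17 + duty 7386.65 + delivery 2069.90 = 36609.18
Buyer's account: 0.00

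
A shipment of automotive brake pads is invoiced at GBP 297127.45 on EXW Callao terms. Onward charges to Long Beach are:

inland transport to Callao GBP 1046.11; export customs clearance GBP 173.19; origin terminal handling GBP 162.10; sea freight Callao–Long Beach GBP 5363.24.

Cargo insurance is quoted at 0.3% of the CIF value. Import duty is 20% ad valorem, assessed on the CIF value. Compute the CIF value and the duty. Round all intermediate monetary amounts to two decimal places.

CIF value: GBP 304786.45; import duty: GBP 60957.29

Let C be the CIF value. C = EXW price + pre-shipment costs + freight + 0.3% × C
C − 0.3% × C = 297127.45 + 1046.11 + 173.19 + 162.10 + 5363.24
0.997 × C = 303872.09
C = 303872.09 / 0.997 = 304786.45
Insurance premium = 0.3% × 304786.45 = 914.36
Import duty = 304786.45 × 20% = 60957.29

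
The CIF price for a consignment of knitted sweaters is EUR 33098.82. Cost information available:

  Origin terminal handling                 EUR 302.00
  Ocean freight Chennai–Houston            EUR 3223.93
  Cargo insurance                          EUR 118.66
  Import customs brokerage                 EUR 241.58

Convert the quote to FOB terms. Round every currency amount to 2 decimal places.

Not relevant to the conversion: origin terminal — on the seller under both CIF and FOB; already in the CIF price and stays in the FOB price. brokerage — on the buyer under both terms; not part of either seller's price.
From CIF to FOB, the seller no longer bears: freight, insurance.
FOB price = 33098.82 − 3223.93 − 118.66 = 29756.23

FOB price: EUR 29756.23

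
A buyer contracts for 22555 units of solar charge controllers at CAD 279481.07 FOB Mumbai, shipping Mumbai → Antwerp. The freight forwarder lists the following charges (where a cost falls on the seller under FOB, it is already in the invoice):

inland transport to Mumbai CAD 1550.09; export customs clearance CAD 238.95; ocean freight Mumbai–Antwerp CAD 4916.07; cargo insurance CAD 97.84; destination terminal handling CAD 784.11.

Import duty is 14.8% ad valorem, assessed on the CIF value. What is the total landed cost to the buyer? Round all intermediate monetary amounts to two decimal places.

FOB: the seller bears costs until goods are on board at the origin port; the buyer bears freight, insurance and all costs thereafter.
Already in the invoice (seller's account under FOB): inland to port, export clearance — exclude.
CIF value = FOB price + freight + insurance = 279481.07 + 4916.07 + 97.84 = 284494.98
Import duty = 284494.98 × 14.8% = 42105.26
Buyer bears: freight 4916.07 + insurance 97.84 + destination terminal 784.11 + duty 42105.26 = 47903.28
Landed cost = invoice 279481.07 + 47903.28 = 327384.35

Total landed cost: CAD 327384.35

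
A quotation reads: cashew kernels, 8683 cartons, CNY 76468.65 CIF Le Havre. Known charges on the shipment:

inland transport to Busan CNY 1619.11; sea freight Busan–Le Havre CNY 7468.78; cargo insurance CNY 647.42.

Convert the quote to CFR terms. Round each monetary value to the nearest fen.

CFR price: CNY 75821.23

Not relevant to the conversion: freight, inland to port — on the seller under both CIF and CFR; already in the CIF price and stays in the CFR price.
From CIF to CFR, the seller no longer bears: insurance.
CFR price = 76468.65 − 647.42 = 75821.23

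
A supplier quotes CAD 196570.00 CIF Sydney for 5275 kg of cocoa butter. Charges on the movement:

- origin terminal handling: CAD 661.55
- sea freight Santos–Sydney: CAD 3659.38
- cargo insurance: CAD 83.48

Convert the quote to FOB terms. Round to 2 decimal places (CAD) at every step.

FOB price: CAD 192827.14

Not relevant to the conversion: origin terminal — on the seller under both CIF and FOB; already in the CIF price and stays in the FOB price.
From CIF to FOB, the seller no longer bears: freight, insurance.
FOB price = 196570.00 − 3659.38 − 83.48 = 192827.14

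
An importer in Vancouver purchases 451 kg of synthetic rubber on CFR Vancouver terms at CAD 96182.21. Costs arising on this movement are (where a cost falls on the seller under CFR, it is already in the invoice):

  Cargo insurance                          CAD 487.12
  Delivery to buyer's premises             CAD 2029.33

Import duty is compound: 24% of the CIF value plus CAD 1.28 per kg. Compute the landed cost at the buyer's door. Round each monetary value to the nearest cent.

CFR: the seller pays costs through ocean freight to the destination port, but not insurance.
CIF value = CFR price + insurance = 96182.21 + 487.12 = 96669.33
Ad valorem component: 96669.33 × 24% = 23200.64
Specific component: 451 × 1.28 = 577.28
Import duty = 23200.64 + 577.28 = 23777.92
Buyer bears: insurance 487.12 + delivery 2029.33 + duty 23777.92 = 26294.37
Landed cost = invoice 96182.21 + 26294.37 = 122476.58

Total landed cost: CAD 122476.58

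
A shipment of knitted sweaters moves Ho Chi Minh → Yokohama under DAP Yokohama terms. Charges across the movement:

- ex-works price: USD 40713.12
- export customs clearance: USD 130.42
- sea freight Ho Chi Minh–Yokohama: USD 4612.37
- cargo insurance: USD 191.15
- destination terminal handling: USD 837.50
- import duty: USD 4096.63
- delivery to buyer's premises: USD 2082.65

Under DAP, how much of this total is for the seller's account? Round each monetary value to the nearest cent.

DAP: the seller bears all costs to the named destination except import duty and clearance.
Seller's account: goods 40713.12 + export clearance 130.42 + freight 4612.37 + insurance 191.15 + destination terminal 837.50 + delivery 2082.65 = 48567.21
Buyer's account: duty 4096.63 = 4096.63

Seller's account: USD 48567.21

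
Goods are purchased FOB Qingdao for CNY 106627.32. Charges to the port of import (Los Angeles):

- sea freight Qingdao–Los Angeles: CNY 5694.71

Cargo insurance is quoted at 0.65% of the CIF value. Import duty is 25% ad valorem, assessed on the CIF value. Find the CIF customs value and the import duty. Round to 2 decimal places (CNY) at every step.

Let C be the CIF value. C = FOB price + freight + 0.65% × C
C − 0.65% × C = 106627.32 + 5694.71
0.9935 × C = 112322.03
C = 112322.03 / 0.9935 = 113056.90
Insurance premium = 0.65% × 113056.90 = 734.87
Import duty = 113056.90 × 25% = 28264.23

CIF value: CNY 113056.90; import duty: CNY 28264.23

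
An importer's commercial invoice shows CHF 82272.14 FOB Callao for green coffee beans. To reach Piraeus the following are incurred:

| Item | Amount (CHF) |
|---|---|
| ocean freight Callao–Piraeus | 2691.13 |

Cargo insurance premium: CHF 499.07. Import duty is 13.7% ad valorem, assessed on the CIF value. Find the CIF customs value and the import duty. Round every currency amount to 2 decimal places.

CIF = FOB price + freight + insurance
CIF = 82272.14 + 2691.13 + 499.07 = 85462.34
Import duty = 85462.34 × 13.7% = 11708.34

CIF value: CHF 85462.34; import duty: CHF 11708.34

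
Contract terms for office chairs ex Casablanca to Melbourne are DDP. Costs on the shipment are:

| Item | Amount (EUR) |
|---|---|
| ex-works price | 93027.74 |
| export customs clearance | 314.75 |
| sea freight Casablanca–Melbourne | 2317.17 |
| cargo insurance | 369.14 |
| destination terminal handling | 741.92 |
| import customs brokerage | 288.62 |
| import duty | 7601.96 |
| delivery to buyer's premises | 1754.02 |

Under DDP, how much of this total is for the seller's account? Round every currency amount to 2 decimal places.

Seller's account: EUR 106415.32

DDP: the seller bears all costs including import duty.
Seller's account: goods 93027.74 + export clearance 314.75 + freight 2317.17 + insurance 369.14 + destination terminal 741.92 + brokerage 288.62 + duty 7601.96 + delivery 1754.02 = 106415.32
Buyer's account: 0.00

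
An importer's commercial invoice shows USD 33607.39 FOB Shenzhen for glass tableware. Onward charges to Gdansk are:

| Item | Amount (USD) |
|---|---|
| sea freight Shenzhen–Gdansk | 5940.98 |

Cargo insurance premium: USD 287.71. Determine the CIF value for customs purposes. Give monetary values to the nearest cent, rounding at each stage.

CIF value: USD 39836.08

CIF = FOB price + freight + insurance
CIF = 33607.39 + 5940.98 + 287.71 = 39836.08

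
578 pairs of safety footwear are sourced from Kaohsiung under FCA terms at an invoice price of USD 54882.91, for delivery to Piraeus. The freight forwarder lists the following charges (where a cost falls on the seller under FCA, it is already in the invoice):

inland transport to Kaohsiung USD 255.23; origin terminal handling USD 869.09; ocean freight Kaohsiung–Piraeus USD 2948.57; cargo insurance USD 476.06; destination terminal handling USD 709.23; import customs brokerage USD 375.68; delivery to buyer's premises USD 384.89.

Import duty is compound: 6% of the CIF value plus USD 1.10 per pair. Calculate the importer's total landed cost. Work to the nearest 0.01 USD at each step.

FCA: the seller delivers export-cleared goods to the carrier; the buyer bears costs from that point.
Already in the invoice (seller's account under FCA): inland to port — exclude.
CIF value = FCA price + origin terminal + freight + insurance = 54882.91 + 869.09 + 2948.57 + 476.06 = 59176.63
Ad valorem component: 59176.63 × 6% = 3550.60
Specific component: 578 × 1.10 = 635.80
Import duty = 3550.60 + 635.80 = 4186.40
Buyer bears: origin terminal 869.09 + freight 2948.57 + insurance 476.06 + destination terminal 709.23 + brokerage 375.68 + delivery 384.89 + duty 4186.40 = 9949.92
Landed cost = invoice 54882.91 + 9949.92 = 64832.83

Total landed cost: USD 64832.83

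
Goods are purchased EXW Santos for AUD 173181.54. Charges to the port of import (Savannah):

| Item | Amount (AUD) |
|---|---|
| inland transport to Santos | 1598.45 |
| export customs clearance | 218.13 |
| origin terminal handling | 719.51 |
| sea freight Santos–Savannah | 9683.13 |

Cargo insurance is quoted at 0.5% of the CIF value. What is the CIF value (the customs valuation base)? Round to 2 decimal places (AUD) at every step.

Let C be the CIF value. C = EXW price + pre-shipment costs + freight + 0.5% × C
C − 0.5% × C = 173181.54 + 1598.45 + 218.13 + 719.51 + 9683.13
0.995 × C = 185400.76
C = 185400.76 / 0.995 = 186332.42
Insurance premium = 0.5% × 186332.42 = 931.66

CIF value: AUD 186332.42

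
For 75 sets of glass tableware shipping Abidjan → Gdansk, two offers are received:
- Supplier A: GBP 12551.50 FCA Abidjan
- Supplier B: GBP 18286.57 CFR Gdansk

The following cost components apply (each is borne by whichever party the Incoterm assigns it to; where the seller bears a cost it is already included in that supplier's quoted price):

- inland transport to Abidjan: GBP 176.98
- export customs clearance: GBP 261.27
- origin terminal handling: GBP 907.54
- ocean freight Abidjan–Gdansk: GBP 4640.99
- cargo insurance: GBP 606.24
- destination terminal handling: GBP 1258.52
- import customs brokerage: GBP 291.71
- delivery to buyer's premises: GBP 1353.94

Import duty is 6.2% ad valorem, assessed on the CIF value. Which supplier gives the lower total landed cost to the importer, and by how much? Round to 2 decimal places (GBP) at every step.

Supplier A (FCA):
CIF value = FCA price + origin terminal + freight + insurance = 12551.50 + 907.54 + 4640.99 + 606.24 = 18706.27
Import duty = 18706.27 × 6.2% = 1159.79
Buyer bears (A): 907.54 + 4640.99 + 606.24 + 1258.52 + 291.71 + 1353.94 = 9058.94
Landed cost (A) = invoice 12551.50 + 9058.94 + duty 1159.79 = 22770.23
Supplier B (CFR):
CIF value = CFR price + insurance = 18286.57 + 606.24 = 18892.81
Import duty = 18892.81 × 6.2% = 1171.35
Buyer bears (B): 606.24 + 1258.52 + 291.71 + 1353.94 = 3510.41
Landed cost (B) = invoice 18286.57 + 3510.41 + duty 1171.35 = 22968.33
Difference = |22770.23 − 22968.33| = 198.10

Supplier A is cheaper by GBP 198.10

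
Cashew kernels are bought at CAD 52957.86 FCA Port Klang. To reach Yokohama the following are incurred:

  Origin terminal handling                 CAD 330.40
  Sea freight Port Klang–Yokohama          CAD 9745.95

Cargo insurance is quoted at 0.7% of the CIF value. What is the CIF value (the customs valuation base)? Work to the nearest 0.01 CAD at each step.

Let C be the CIF value. C = FCA price + pre-shipment costs + freight + 0.7% × C
C − 0.7% × C = 52957.86 + 330.40 + 9745.95
0.993 × C = 63034.21
C = 63034.21 / 0.993 = 63478.56
Insurance premium = 0.7% × 63478.56 = 444.35

CIF value: CAD 63478.56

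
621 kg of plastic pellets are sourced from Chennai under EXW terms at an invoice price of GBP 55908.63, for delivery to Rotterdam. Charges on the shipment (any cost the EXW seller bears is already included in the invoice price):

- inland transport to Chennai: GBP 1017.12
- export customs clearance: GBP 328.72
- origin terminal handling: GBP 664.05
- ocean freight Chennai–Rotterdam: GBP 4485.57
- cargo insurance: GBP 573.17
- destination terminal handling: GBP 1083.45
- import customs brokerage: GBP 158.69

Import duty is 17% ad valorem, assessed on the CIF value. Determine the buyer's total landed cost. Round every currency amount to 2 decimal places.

EXW: the seller makes goods available at their premises; the buyer bears all onward costs.
CIF value = EXW price + inland to port + export clearance + origin terminal + freight + insurance = 55908.63 + 1017.12 + 328.72 + 664.05 + 4485.57 + 573.17 = 62977.26
Import duty = 62977.26 × 17% = 10706.13
Buyer bears: inland to port 1017.12 + export clearance 328.72 + origin terminal 664.05 + freight 4485.57 + insurance 573.17 + destination terminal 1083.45 + brokerage 158.69 + duty 10706.13 = 19016.90
Landed cost = invoice 55908.63 + 19016.90 = 74925.53

Total landed cost: GBP 74925.53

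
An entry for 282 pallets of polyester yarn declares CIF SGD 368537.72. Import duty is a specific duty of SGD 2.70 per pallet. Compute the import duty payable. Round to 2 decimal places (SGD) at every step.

Import duty = 282 × 2.70 = 761.40

Import duty: SGD 761.40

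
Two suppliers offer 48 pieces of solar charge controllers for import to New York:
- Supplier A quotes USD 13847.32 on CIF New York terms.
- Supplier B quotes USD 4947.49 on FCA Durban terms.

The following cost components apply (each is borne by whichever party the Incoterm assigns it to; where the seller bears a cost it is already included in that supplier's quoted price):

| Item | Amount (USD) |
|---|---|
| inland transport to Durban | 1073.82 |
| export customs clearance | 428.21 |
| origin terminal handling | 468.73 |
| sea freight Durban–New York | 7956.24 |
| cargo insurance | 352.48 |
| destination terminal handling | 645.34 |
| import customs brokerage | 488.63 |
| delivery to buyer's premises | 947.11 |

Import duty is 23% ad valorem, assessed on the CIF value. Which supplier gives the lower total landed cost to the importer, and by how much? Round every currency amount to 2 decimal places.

Supplier B is cheaper by USD 150.52

Supplier A (CIF):
The CIF price already equals the CIF value: 13847.32
Import duty = 13847.32 × 23% = 3184.88
Buyer bears (A): 645.34 + 488.63 + 947.11 = 2081.08
Landed cost (A) = invoice 13847.32 + 2081.08 + duty 3184.88 = 19113.28
Supplier B (FCA):
CIF value = FCA price + origin terminal + freight + insurance = 4947.49 + 468.73 + 7956.24 + 352.48 = 13724.94
Import duty = 13724.94 × 23% = 3156.74
Buyer bears (B): 468.73 + 7956.24 + 352.48 + 645.34 + 488.63 + 947.11 = 10858.53
Landed cost (B) = invoice 4947.49 + 10858.53 + duty 3156.74 = 18962.76
Difference = |19113.28 − 18962.76| = 150.52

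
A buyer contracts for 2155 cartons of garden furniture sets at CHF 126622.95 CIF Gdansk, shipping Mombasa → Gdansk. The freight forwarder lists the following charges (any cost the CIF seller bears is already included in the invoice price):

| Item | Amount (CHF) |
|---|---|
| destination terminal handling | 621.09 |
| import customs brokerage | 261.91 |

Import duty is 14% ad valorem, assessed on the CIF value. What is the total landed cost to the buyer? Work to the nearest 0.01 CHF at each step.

CIF: the seller pays costs through ocean freight and marine insurance to the destination port.
The CIF price already equals the CIF value: 126622.95
Import duty = 126622.95 × 14% = 17727.21
Buyer bears: destination terminal 621.09 + brokerage 261.91 + duty 17727.21 = 18610.21
Landed cost = invoice 126622.95 + 18610.21 = 145233.16

Total landed cost: CHF 145233.16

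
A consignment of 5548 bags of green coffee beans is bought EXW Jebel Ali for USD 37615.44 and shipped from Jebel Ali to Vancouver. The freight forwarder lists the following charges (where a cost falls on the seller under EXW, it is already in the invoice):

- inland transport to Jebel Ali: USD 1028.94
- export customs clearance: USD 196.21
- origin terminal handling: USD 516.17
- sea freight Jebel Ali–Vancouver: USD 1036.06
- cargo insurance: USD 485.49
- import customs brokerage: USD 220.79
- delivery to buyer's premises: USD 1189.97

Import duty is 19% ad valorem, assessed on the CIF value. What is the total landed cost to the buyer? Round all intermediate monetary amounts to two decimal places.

Total landed cost: USD 50055.95

EXW: the seller makes goods available at their premises; the buyer bears all onward costs.
CIF value = EXW price + inland to port + export clearance + origin terminal + freight + insurance = 37615.44 + 1028.94 + 196.21 + 516.17 + 1036.06 + 485.49 = 40878.31
Import duty = 40878.31 × 19% = 7766.88
Buyer bears: inland to port 1028.94 + export clearance 196.21 + origin terminal 516.17 + freight 1036.06 + insurance 485.49 + brokerage 220.79 + delivery 1189.97 + duty 7766.88 = 12440.51
Landed cost = invoice 37615.44 + 12440.51 = 50055.95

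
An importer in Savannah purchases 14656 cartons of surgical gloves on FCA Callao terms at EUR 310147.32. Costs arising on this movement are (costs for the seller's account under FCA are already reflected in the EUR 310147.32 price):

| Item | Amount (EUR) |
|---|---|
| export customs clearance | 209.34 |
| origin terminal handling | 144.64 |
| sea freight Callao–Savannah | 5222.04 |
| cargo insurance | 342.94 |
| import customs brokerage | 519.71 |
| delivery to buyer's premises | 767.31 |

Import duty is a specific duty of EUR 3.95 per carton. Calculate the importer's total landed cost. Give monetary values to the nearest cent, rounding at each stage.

FCA: the seller delivers export-cleared goods to the carrier; the buyer bears costs from that point.
Already in the invoice (seller's account under FCA): export clearance — exclude.
CIF value = FCA price + origin terminal + freight + insurance = 310147.32 + 144.64 + 5222.04 + 342.94 = 315856.94
Import duty = 14656 × 3.95 = 57891.20
Buyer bears: origin terminal 144.64 + freight 5222.04 + insurance 342.94 + brokerage 519.71 + delivery 767.31 + duty 57891.20 = 64887.84
Landed cost = invoice 310147.32 + 64887.84 = 375035.16

Total landed cost: EUR 375035.16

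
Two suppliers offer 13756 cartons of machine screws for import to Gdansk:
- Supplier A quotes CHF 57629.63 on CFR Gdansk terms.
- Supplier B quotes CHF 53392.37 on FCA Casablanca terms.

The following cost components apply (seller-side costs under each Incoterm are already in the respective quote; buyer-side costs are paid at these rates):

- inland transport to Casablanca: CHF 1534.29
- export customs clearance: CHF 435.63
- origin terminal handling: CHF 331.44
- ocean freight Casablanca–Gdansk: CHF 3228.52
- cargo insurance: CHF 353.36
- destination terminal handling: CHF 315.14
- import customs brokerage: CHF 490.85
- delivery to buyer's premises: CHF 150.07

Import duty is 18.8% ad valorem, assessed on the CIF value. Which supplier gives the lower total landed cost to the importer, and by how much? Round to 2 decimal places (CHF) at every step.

Supplier B is cheaper by CHF 804.63

Supplier A (CFR):
CIF value = CFR price + insurance = 57629.63 + 353.36 = 57982.99
Import duty = 57982.99 × 18.8% = 10900.80
Buyer bears (A): 353.36 + 315.14 + 490.85 + 150.07 = 1309.42
Landed cost (A) = invoice 57629.63 + 1309.42 + duty 10900.80 = 69839.85
Supplier B (FCA):
CIF value = FCA price + origin terminal + freight + insurance = 53392.37 + 331.44 + 3228.52 + 353.36 = 57305.69
Import duty = 57305.69 × 18.8% = 10773.47
Buyer bears (B): 331.44 + 3228.52 + 353.36 + 315.14 + 490.85 + 150.07 = 4869.38
Landed cost (B) = invoice 53392.37 + 4869.38 + duty 10773.47 = 69035.22
Difference = |69839.85 − 69035.22| = 804.63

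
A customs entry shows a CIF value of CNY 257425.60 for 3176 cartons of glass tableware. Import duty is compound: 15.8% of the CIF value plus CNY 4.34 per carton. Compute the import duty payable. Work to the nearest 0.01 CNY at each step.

Ad valorem component: 257425.60 × 15.8% = 40673.24
Specific component: 3176 × 4.34 = 13783.84
Import duty = 40673.24 + 13783.84 = 54457.08

Import duty: CNY 54457.08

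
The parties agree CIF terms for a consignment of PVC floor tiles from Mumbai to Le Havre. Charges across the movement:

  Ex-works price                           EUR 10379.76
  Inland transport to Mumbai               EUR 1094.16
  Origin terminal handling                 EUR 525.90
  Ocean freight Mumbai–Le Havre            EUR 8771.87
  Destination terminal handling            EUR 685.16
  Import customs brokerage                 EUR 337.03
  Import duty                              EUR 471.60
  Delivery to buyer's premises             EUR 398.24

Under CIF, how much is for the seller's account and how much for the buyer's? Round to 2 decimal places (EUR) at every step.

Seller: EUR 20771.69; buyer: EUR 1892.03

CIF: the seller pays costs through ocean freight and marine insurance to the destination port.
Seller's account: goods 10379.76 + inland to port 1094.16 + origin terminal 525.90 + freight 8771.87 = 20771.69
Buyer's account: destination terminal 685.16 + brokerage 337.03 + duty 471.60 + delivery 398.24 = 1892.03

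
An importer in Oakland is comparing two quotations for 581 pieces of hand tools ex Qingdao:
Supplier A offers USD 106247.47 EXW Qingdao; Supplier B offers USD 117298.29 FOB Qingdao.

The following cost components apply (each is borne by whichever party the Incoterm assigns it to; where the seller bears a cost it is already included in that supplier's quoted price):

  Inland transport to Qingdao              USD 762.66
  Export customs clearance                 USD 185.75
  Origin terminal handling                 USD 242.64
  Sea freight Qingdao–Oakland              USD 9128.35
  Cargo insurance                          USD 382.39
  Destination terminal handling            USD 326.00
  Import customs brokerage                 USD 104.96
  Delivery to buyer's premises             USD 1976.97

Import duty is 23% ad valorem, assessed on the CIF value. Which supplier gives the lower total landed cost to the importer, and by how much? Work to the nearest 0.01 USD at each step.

Supplier A (EXW):
CIF value = EXW price + inland to port + export clearance + origin terminal + freight + insurance = 106247.47 + 762.66 + 185.75 + 242.64 + 9128.35 + 382.39 = 116949.26
Import duty = 116949.26 × 23% = 26898.33
Buyer bears (A): 762.66 + 185.75 + 242.64 + 9128.35 + 382.39 + 326.00 + 104.96 + 1976.97 = 13109.72
Landed cost (A) = invoice 106247.47 + 13109.72 + duty 26898.33 = 146255.52
Supplier B (FOB):
CIF value = FOB price + freight + insurance = 117298.29 + 9128.35 + 382.39 = 126809.03
Import duty = 126809.03 × 23% = 29166.08
Buyer bears (B): 9128.35 + 382.39 + 326.00 + 104.96 + 1976.97 = 11918.67
Landed cost (B) = invoice 117298.29 + 11918.67 + duty 29166.08 = 158383.04
Difference = |146255.52 − 158383.04| = 12127.52

Supplier A is cheaper by USD 12127.52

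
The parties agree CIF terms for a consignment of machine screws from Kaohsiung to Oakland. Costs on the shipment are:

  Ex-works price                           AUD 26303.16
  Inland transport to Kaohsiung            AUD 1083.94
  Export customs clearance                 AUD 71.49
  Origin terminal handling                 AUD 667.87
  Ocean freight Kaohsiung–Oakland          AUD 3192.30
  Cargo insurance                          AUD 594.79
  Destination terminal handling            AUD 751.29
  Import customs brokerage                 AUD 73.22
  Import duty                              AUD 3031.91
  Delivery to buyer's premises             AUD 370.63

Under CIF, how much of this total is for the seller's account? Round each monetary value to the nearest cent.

CIF: the seller pays costs through ocean freight and marine insurance to the destination port.
Seller's account: goods 26303.16 + inland to port 1083.94 + export clearance 71.49 + origin terminal 667.87 + freight 3192.30 + insurance 594.79 = 31913.55
Buyer's account: destination terminal 751.29 + brokerage 73.22 + duty 3031.91 + delivery 370.63 = 4227.05

Seller's account: AUD 31913.55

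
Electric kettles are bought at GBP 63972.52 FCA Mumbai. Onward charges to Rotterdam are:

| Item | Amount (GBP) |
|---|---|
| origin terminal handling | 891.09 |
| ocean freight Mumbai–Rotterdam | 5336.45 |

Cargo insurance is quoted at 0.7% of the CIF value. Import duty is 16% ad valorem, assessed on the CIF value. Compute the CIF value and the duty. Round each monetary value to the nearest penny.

CIF value: GBP 70694.92; import duty: GBP 11311.19

Let C be the CIF value. C = FCA price + pre-shipment costs + freight + 0.7% × C
C − 0.7% × C = 63972.52 + 891.09 + 5336.45
0.993 × C = 70200.06
C = 70200.06 / 0.993 = 70694.92
Insurance premium = 0.7% × 70694.92 = 494.86
Import duty = 70694.92 × 16% = 11311.19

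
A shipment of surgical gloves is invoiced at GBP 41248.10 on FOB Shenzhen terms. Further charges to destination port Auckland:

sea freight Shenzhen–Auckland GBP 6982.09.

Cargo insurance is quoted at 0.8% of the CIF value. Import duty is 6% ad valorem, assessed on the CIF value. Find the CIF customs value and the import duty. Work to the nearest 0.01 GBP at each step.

Let C be the CIF value. C = FOB price + freight + 0.8% × C
C − 0.8% × C = 41248.10 + 6982.09
0.992 × C = 48230.19
C = 48230.19 / 0.992 = 48619.14
Insurance premium = 0.8% × 48619.14 = 388.95
Import duty = 48619.14 × 6% = 2917.15

CIF value: GBP 48619.14; import duty: GBP 2917.15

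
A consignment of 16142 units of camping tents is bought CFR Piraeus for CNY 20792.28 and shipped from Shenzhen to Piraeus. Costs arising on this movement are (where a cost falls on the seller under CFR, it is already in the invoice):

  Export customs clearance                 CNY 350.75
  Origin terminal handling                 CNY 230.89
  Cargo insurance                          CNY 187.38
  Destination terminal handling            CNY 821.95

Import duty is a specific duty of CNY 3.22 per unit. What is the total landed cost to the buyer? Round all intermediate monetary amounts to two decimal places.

CFR: the seller pays costs through ocean freight to the destination port, but not insurance.
Already in the invoice (seller's account under CFR): export clearance, origin terminal — exclude.
CIF value = CFR price + insurance = 20792.28 + 187.38 = 20979.66
Import duty = 16142 × 3.22 = 51977.24
Buyer bears: insurance 187.38 + destination terminal 821.95 + duty 51977.24 = 52986.57
Landed cost = invoice 20792.28 + 52986.57 = 73778.85

Total landed cost: CNY 73778.85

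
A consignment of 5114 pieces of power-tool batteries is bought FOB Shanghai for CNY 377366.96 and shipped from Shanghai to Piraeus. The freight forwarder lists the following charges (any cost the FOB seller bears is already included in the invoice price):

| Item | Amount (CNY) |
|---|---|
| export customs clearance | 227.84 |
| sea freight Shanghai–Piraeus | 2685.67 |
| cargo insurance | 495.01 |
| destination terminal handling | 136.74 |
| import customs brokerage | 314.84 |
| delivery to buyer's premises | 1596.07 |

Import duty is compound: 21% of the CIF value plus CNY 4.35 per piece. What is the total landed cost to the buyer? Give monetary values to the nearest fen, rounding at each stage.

FOB: the seller bears costs until goods are on board at the origin port; the buyer bears freight, insurance and all costs thereafter.
Already in the invoice (seller's account under FOB): export clearance — exclude.
CIF value = FOB price + freight + insurance = 377366.96 + 2685.67 + 495.01 = 380547.64
Ad valorem component: 380547.64 × 21% = 79915.00
Specific component: 5114 × 4.35 = 22245.90
Import duty = 79915.00 + 22245.90 = 102160.90
Buyer bears: freight 2685.67 + insurance 495.01 + destination terminal 136.74 + brokerage 314.84 + delivery 1596.07 + duty 102160.90 = 107389.23
Landed cost = invoice 377366.96 + 107389.23 = 484756.19

Total landed cost: CNY 484756.19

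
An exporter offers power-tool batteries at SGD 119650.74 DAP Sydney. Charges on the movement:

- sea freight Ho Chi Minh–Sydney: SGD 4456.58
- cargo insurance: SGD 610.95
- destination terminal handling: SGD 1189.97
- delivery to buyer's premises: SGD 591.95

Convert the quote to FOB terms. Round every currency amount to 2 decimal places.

FOB price: SGD 112801.29

From DAP to FOB, the seller no longer bears: freight, insurance, destination terminal, delivery.
FOB price = 119650.74 − 4456.58 − 610.95 − 1189.97 − 591.95 = 112801.29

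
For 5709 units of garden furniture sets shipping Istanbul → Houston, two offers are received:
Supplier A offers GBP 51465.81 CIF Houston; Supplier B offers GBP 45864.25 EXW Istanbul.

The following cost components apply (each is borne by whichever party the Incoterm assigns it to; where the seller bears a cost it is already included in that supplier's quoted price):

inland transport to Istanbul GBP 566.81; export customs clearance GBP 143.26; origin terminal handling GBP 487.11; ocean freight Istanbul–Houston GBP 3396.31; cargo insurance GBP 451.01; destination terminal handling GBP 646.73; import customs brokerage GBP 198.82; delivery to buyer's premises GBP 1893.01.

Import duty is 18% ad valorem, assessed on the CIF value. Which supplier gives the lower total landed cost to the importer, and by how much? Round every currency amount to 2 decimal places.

Supplier A (CIF):
The CIF price already equals the CIF value: 51465.81
Import duty = 51465.81 × 18% = 9263.85
Buyer bears (A): 646.73 + 198.82 + 1893.01 = 2738.56
Landed cost (A) = invoice 51465.81 + 2738.56 + duty 9263.85 = 63468.22
Supplier B (EXW):
CIF value = EXW price + inland to port + export clearance + origin terminal + freight + insurance = 45864.25 + 566.81 + 143.26 + 487.11 + 3396.31 + 451.01 = 50908.75
Import duty = 50908.75 × 18% = 9163.58
Buyer bears (B): 566.81 + 143.26 + 487.11 + 3396.31 + 451.01 + 646.73 + 198.82 + 1893.01 = 7783.06
Landed cost (B) = invoice 45864.25 + 7783.06 + duty 9163.58 = 62810.89
Difference = |63468.22 − 62810.89| = 657.33

Supplier B is cheaper by GBP 657.33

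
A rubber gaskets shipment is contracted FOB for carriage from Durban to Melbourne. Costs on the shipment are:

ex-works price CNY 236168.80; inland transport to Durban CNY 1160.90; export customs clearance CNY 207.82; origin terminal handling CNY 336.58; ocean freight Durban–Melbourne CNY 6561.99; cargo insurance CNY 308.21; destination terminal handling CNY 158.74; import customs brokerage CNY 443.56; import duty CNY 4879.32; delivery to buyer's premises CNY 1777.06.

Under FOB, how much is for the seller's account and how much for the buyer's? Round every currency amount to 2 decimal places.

Seller: CNY 237874.10; buyer: CNY 14128.88

FOB: the seller bears costs until goods are on board at the origin port; the buyer bears freight, insurance and all costs thereafter.
Seller's account: goods 236168.80 + inland to port 1160.90 + export clearance 207.82 + origin terminal 336.58 = 237874.10
Buyer's account: freight 6561.99 + insurance 308.21 + destination terminal 158.74 + brokerage 443.56 + duty 4879.32 + delivery 1777.06 = 14128.88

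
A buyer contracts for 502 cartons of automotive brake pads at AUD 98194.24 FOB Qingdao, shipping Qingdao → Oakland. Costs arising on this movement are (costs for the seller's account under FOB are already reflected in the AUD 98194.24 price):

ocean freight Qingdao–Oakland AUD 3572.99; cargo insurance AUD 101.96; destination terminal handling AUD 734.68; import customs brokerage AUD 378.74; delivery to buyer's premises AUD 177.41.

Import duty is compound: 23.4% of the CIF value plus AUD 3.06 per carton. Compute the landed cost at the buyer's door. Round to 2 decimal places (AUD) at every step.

Total landed cost: AUD 128533.53

FOB: the seller bears costs until goods are on board at the origin port; the buyer bears freight, insurance and all costs thereafter.
CIF value = FOB price + freight + insurance = 98194.24 + 3572.99 + 101.96 = 101869.19
Ad valorem component: 101869.19 × 23.4% = 23837.39
Specific component: 502 × 3.06 = 1536.12
Import duty = 23837.39 + 1536.12 = 25373.51
Buyer bears: freight 3572.99 + insurance 101.96 + destination terminal 734.68 + brokerage 378.74 + delivery 177.41 + duty 25373.51 = 30339.29
Landed cost = invoice 98194.24 + 30339.29 = 128533.53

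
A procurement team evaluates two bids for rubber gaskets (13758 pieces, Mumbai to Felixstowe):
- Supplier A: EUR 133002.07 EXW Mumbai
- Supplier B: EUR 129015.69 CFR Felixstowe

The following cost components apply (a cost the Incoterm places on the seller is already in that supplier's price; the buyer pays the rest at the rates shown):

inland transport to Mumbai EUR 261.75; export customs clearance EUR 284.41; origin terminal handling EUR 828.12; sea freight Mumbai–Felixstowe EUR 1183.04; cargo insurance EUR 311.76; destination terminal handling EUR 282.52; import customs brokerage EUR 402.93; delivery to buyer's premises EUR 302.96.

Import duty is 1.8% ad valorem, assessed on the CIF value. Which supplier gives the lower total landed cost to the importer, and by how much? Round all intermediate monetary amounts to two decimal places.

Supplier A (EXW):
CIF value = EXW price + inland to port + export clearance + origin terminal + freight + insurance = 133002.07 + 261.75 + 284.41 + 828.12 + 1183.04 + 311.76 = 135871.15
Import duty = 135871.15 × 1.8% = 2445.68
Buyer bears (A): 261.75 + 284.41 + 828.12 + 1183.04 + 311.76 + 282.52 + 402.93 + 302.96 = 3857.49
Landed cost (A) = invoice 133002.07 + 3857.49 + duty 2445.68 = 139305.24
Supplier B (CFR):
CIF value = CFR price + insurance = 129015.69 + 311.76 = 129327.45
Import duty = 129327.45 × 1.8% = 2327.89
Buyer bears (B): 311.76 + 282.52 + 402.93 + 302.96 = 1300.17
Landed cost (B) = invoice 129015.69 + 1300.17 + duty 2327.89 = 132643.75
Difference = |139305.24 − 132643.75| = 6661.49

Supplier B is cheaper by EUR 6661.49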